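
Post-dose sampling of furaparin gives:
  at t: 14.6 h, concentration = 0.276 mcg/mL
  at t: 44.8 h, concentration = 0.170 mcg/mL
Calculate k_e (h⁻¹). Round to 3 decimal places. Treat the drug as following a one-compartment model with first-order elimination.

0.016 h⁻¹

k = ln(C₁/C₂) / (t₂ − t₁) = ln(0.276/0.170) / (44.8 − 14.6)
  = 0.4846 / 30.20 = 0.01605 h⁻¹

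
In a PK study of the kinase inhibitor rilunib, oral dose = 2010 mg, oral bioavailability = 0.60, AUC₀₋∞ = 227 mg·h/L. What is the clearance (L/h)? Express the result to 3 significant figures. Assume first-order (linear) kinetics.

5.31 L/h

CL = F·Dose / AUC = 0.60 × 2010 / 227 = 5.313 L/h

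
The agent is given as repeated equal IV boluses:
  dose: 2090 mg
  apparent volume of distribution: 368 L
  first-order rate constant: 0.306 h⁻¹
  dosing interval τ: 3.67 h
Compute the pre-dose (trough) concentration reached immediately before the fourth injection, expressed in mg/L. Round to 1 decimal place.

C₀ per dose = Dose / Vd = 2090 / 368 = 5.679 mg/L
Fraction remaining after one interval: r = e^(−kτ) = e^(−0.3060 × 3.67) = 0.3253
Before dose 4, 3 doses have been given (aged 1τ, 2τ, 3τ).
C_trough = C₀ × (r + r² + … + r^3) = C₀ × r(1−r^3)/(1−r)
        = 5.679 × 0.3253 × (1 − 0.03442) / (1 − 0.3253) = 2.644 mg/L

2.6 mg/L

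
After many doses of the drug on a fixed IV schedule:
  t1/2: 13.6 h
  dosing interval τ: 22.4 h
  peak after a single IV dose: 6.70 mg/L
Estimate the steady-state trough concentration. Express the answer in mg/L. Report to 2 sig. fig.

k = ln2 / t½ = 0.693147 / 13.6 = 0.05097 h⁻¹
e^(−kτ) = e^(−0.05097 × 22.4) = 0.3193
Accumulation ratio R = 1 / (1 − e^(−kτ)) = 1 / (1 − 0.3193) = 1.469
Steady-state trough = C₀ × R × e^(−kτ) = 6.70 × 1.469 × 0.3193 = 3.143 mg/L

3.1 mg/L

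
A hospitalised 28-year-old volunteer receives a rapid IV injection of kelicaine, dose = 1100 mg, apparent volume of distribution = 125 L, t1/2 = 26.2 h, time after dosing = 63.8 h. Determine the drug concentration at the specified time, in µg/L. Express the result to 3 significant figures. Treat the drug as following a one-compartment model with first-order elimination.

C₀ = Dose / Vd = 1100 / 125 = 8.800 mg/L
k = ln2 / t½ = 0.693147 / 26.2 = 0.02646 h⁻¹
C = C₀ · e^(−k·t) = 8.800 × e^(−0.02646 × 63.8)
  = 8.800 × 0.1849 = 1.627 mg/L
Convert: 1.627 mg/L × 1000 = 1627 µg/L

1630 µg/L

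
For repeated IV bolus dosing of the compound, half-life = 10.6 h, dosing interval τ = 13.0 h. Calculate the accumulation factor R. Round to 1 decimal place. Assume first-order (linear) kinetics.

1.7

k = ln2 / t½ = 0.693147 / 10.6 = 0.06539 h⁻¹
e^(−kτ) = e^(−0.06539 × 13.0) = 0.4274
Accumulation ratio R = 1 / (1 − e^(−kτ)) = 1 / (1 − 0.4274) = 1.746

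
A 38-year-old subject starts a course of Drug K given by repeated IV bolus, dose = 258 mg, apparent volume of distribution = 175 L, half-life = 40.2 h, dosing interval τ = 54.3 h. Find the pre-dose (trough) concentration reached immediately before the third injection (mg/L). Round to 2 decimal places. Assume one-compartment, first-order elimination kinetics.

C₀ per dose = Dose / Vd = 258 / 175 = 1.474 mg/L
k = ln2 / t½ = 0.693147 / 40.2 = 0.01724 h⁻¹
Fraction remaining after one interval: r = e^(−kτ) = e^(−0.01724 × 54.3) = 0.3921
Before dose 3, 2 doses have been given (aged 1τ, 2τ).
C_trough = C₀ × (r + r²) = 1.474 × (0.3921 + 0.1537) = 0.8045 mg/L

0.80 mg/L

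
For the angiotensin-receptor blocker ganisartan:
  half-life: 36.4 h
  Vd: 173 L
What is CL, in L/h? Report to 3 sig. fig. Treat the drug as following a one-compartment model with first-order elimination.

3.29 L/h

k = ln2 / t½ = 0.693147 / 36.4 = 0.01904 h⁻¹
CL = k × Vd = 0.01904 × 173 = 3.294 L/h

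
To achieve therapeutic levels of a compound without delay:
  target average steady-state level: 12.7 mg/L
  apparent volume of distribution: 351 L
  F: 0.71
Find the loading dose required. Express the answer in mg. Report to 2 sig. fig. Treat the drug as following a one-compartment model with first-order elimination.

LD = Css × Vd / F = 12.7 × 351 / 0.71 = 6278 mg

6300 mg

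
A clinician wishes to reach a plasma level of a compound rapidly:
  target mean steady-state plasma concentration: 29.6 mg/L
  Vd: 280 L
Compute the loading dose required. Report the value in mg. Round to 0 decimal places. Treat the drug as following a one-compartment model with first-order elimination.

8288 mg

LD = Css × Vd = 29.6 × 280 = 8288 mg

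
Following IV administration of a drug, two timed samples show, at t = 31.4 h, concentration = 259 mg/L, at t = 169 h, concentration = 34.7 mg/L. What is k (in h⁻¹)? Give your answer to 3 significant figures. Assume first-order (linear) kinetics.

0.0146 h⁻¹

k = ln(C₁/C₂) / (t₂ − t₁) = ln(259/34.7) / (169 − 31.4)
  = 2.010 / 137.6 = 0.01461 h⁻¹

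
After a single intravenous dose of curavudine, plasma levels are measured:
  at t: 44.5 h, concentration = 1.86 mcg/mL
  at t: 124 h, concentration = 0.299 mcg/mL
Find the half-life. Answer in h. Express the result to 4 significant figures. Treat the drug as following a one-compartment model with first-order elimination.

30.15 h

k = ln(C₁/C₂) / (t₂ − t₁) = ln(1.86/0.299) / (124 − 44.5)
  = 1.828 / 79.50 = 0.02299 h⁻¹
t½ = ln2 / k = 0.693147 / 0.02299 = 30.15 h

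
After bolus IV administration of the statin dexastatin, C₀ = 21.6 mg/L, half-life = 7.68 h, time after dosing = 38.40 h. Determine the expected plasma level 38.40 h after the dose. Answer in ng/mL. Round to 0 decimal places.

k = ln2 / t½ = 0.693147 / 7.68 = 0.09025 h⁻¹
t / t½ = 38.40 / 7.68 = 5 half-lives
C = C₀ × (1/2)^5 = 21.60 × 0.03125 = 0.6750 mg/L
Convert: 0.6750 mg/L × 1000 = 675.0 ng/mL

675 ng/mL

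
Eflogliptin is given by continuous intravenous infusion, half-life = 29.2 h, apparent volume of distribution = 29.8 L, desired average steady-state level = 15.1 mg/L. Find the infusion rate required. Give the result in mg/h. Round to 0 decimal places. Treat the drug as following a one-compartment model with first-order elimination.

11 mg/h

k = ln2 / t½ = 0.693147 / 29.2 = 0.02374 h⁻¹
CL = k × Vd = 0.02374 × 29.8 = 0.7075 L/h
At steady state, infusion rate R₀ = Css × CL = 15.1 × 0.7075 = 10.68 mg/h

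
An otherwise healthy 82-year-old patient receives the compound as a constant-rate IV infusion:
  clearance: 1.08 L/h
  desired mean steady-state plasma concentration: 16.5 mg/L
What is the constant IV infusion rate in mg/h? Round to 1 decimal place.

At steady state, infusion rate R₀ = Css × CL = 16.5 × 1.080 = 17.82 mg/h

17.8 mg/h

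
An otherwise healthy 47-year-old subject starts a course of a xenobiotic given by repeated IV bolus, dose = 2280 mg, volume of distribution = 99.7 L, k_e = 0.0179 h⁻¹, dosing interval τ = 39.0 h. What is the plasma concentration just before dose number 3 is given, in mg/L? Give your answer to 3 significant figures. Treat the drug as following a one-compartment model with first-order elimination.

C₀ per dose = Dose / Vd = 2280 / 99.7 = 22.87 mg/L
Fraction remaining after one interval: r = e^(−kτ) = e^(−0.01790 × 39.0) = 0.4975
Before dose 3, 2 doses have been given (aged 1τ, 2τ).
C_trough = C₀ × (r + r²) = 22.87 × (0.4975 + 0.2475) = 17.04 mg/L

17.0 mg/L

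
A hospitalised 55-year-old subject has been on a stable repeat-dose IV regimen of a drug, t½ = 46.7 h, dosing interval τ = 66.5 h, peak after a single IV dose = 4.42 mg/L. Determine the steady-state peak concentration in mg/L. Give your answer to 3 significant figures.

7.05 mg/L

k = ln2 / t½ = 0.693147 / 46.7 = 0.01484 h⁻¹
e^(−kτ) = e^(−0.01484 × 66.5) = 0.3727
Accumulation ratio R = 1 / (1 − e^(−kτ)) = 1 / (1 − 0.3727) = 1.594
Steady-state peak = C₀ × R = 4.42 × 1.594 = 7.045 mg/L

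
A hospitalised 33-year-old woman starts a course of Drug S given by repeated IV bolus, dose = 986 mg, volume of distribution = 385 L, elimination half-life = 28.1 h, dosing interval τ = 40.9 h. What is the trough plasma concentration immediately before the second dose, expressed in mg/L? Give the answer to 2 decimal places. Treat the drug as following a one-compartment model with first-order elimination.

0.93 mg/L

C₀ per dose = Dose / Vd = 986 / 385 = 2.561 mg/L
k = ln2 / t½ = 0.693147 / 28.1 = 0.02467 h⁻¹
Fraction remaining after one interval: r = e^(−kτ) = e^(−0.02467 × 40.9) = 0.3646
Before dose 2, 1 dose has been given (aged 1τ).
C_trough = C₀ × r = 2.561 × 0.3646 = 0.9337 mg/L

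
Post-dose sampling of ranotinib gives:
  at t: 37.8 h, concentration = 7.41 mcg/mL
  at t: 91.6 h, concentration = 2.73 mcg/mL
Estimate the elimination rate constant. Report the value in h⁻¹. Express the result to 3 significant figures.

0.0186 h⁻¹

k = ln(C₁/C₂) / (t₂ − t₁) = ln(7.41/2.73) / (91.6 − 37.8)
  = 0.9985 / 53.80 = 0.01856 h⁻¹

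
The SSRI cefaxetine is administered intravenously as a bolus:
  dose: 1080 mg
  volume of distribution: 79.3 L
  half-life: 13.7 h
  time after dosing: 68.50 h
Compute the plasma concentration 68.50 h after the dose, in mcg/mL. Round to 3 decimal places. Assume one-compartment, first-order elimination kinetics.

0.426 mcg/mL

C₀ = Dose / Vd = 1080 / 79.3 = 13.62 mg/L
k = ln2 / t½ = 0.693147 / 13.7 = 0.05059 h⁻¹
t / t½ = 68.50 / 13.7 = 5 half-lives
C = C₀ × (1/2)^5 = 13.62 × 0.03125 = 0.4256 mg/L
(0.4256 mg/L = 0.4256 mcg/mL)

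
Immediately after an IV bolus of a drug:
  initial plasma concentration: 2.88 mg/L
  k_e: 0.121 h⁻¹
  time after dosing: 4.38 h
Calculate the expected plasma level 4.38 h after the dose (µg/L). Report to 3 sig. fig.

C = C₀ · e^(−k·t) = 2.880 × e^(−0.1210 × 4.38)
  = 2.880 × 0.5886 = 1.695 mg/L
Convert: 1.695 mg/L × 1000 = 1695 µg/L

1700 µg/L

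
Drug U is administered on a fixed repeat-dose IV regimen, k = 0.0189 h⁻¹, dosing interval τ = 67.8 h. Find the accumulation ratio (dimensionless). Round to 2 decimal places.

e^(−kτ) = e^(−0.01890 × 67.8) = 0.2776
Accumulation ratio R = 1 / (1 − e^(−kτ)) = 1 / (1 − 0.2776) = 1.384

1.38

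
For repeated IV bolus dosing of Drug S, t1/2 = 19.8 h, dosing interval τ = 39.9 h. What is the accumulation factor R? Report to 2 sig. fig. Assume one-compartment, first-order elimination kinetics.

1.3

k = ln2 / t½ = 0.693147 / 19.8 = 0.03501 h⁻¹
e^(−kτ) = e^(−0.03501 × 39.9) = 0.2474
Accumulation ratio R = 1 / (1 − e^(−kτ)) = 1 / (1 − 0.2474) = 1.329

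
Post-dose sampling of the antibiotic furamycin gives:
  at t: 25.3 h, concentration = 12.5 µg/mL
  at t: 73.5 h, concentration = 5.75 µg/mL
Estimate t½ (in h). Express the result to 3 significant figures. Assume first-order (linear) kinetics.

43.0 h

k = ln(C₁/C₂) / (t₂ − t₁) = ln(12.5/5.75) / (73.5 − 25.3)
  = 0.7765 / 48.20 = 0.01611 h⁻¹
t½ = ln2 / k = 0.693147 / 0.01611 = 43.03 h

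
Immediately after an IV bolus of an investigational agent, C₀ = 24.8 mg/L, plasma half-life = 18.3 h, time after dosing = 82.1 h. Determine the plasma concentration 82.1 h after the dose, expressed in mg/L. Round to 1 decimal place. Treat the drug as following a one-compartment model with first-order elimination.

1.1 mg/L

k = ln2 / t½ = 0.693147 / 18.3 = 0.03788 h⁻¹
C = C₀ · e^(−k·t) = 24.80 × e^(−0.03788 × 82.1)
  = 24.80 × 0.04460 = 1.106 mg/L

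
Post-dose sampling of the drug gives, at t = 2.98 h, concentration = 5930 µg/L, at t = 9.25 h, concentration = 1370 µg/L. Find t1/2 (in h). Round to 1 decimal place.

k = ln(C₁/C₂) / (t₂ − t₁) = ln(5930/1370) / (9.25 − 2.98)
  = 1.465 / 6.270 = 0.2337 h⁻¹
t½ = ln2 / k = 0.693147 / 0.2337 = 2.966 h

3.0 h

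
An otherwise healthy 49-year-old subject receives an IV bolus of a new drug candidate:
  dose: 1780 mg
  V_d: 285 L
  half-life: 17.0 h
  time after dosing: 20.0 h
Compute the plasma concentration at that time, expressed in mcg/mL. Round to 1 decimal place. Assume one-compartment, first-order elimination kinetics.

2.8 mcg/mL

C₀ = Dose / Vd = 1780 / 285 = 6.246 mg/L
k = ln2 / t½ = 0.693147 / 17.0 = 0.04077 h⁻¹
C = C₀ · e^(−k·t) = 6.246 × e^(−0.04077 × 20.0)
  = 6.246 × 0.4425 = 2.764 mg/L
(2.764 mg/L = 2.764 mcg/mL)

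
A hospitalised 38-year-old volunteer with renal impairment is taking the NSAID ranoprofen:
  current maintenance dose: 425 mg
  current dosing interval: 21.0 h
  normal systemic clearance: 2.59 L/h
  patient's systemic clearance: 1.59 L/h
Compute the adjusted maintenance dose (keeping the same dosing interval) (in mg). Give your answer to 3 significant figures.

To keep the same average steady-state level, dosing rate must scale with clearance.
CL ratio = 1.59 / 2.59 = 0.6139
New dose (same interval) = 425 × 0.6139 = 260.9 mg

261 mg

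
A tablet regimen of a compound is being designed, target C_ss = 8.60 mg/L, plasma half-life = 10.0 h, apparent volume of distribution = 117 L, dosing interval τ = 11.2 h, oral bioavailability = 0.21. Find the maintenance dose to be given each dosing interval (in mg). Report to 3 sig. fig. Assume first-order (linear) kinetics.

k = ln2 / t½ = 0.693147 / 10.0 = 0.06931 h⁻¹
CL = k × Vd = 0.06931 × 117 = 8.109 L/h
At steady state, F × (Dose/τ) = Css × CL.
Dose = Css × CL × τ / F = 8.60 × 8.109 × 11.2 / 0.21 = 3719 mg

3720 mg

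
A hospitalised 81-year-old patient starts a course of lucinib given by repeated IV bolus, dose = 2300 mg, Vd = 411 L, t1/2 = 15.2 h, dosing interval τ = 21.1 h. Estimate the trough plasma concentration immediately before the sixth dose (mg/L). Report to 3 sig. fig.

C₀ per dose = Dose / Vd = 2300 / 411 = 5.596 mg/L
k = ln2 / t½ = 0.693147 / 15.2 = 0.04560 h⁻¹
Fraction remaining after one interval: r = e^(−kτ) = e^(−0.04560 × 21.1) = 0.3821
Before dose 6, 5 doses have been given (aged 1τ, 2τ, 3τ, 4τ, 5τ).
C_trough = C₀ × (r + r² + … + r^5) = C₀ × r(1−r^5)/(1−r)
        = 5.596 × 0.3821 × (1 − 0.008145) / (1 − 0.3821) = 3.432 mg/L

3.43 mg/L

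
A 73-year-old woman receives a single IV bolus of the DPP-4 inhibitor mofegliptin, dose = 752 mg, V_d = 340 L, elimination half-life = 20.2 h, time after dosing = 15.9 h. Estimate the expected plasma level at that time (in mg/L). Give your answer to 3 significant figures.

C₀ = Dose / Vd = 752.0 / 340 = 2.212 mg/L
k = ln2 / t½ = 0.693147 / 20.2 = 0.03431 h⁻¹
C = C₀ · e^(−k·t) = 2.212 × e^(−0.03431 × 15.9)
  = 2.212 × 0.5795 = 1.282 mg/L

1.28 mg/L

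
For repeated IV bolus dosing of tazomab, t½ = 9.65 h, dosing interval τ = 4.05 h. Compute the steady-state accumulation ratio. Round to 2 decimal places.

3.96

k = ln2 / t½ = 0.693147 / 9.65 = 0.07183 h⁻¹
e^(−kτ) = e^(−0.07183 × 4.05) = 0.7476
Accumulation ratio R = 1 / (1 − e^(−kτ)) = 1 / (1 − 0.7476) = 3.962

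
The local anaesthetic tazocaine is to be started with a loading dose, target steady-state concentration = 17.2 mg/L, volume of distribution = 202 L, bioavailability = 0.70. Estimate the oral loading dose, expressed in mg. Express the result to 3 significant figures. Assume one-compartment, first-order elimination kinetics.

LD = Css × Vd / F = 17.2 × 202 / 0.70 = 4963 mg

4960 mg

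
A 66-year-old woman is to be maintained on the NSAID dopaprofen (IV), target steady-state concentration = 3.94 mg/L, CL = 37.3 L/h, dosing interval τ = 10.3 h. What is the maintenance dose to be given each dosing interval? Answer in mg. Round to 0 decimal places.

At steady state, Dose/τ = Css × CL.
Dose = Css × CL × τ = 3.94 × 37.30 × 10.3 = 1514 mg

1514 mg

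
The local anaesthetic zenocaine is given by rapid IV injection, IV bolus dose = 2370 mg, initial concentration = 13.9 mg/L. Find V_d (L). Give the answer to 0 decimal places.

Vd = Dose / C₀ = 2370 / 13.9 = 170.5 L

171 L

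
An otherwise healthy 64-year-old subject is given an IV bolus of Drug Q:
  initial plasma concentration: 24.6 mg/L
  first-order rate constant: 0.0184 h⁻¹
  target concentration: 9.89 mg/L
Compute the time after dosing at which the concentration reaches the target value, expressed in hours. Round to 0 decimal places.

50 h

t = ln(C₀ / C) / k = ln(24.60 / 9.89) / 0.01840
  = ln(2.487) / 0.01840 = 0.9111 / 0.01840 = 49.52 h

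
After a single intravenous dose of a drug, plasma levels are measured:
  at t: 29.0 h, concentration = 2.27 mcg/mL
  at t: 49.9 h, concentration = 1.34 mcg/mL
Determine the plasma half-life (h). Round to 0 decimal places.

27 h

k = ln(C₁/C₂) / (t₂ − t₁) = ln(2.27/1.34) / (49.9 − 29.0)
  = 0.5271 / 20.90 = 0.02522 h⁻¹
t½ = ln2 / k = 0.693147 / 0.02522 = 27.48 h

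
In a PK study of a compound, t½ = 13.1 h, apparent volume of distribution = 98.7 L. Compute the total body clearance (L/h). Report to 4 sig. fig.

k = ln2 / t½ = 0.693147 / 13.1 = 0.05291 h⁻¹
CL = k × Vd = 0.05291 × 98.7 = 5.222 L/h

5.222 L/h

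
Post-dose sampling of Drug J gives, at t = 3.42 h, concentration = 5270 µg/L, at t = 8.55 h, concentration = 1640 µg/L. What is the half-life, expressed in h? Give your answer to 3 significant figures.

k = ln(C₁/C₂) / (t₂ − t₁) = ln(5270/1640) / (8.55 − 3.42)
  = 1.167 / 5.130 = 0.2275 h⁻¹
t½ = ln2 / k = 0.693147 / 0.2275 = 3.047 h

3.05 h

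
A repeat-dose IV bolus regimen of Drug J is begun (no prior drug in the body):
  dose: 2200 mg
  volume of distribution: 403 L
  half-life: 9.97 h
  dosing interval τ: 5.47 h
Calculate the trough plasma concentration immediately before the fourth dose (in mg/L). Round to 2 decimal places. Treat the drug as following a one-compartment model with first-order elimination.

C₀ per dose = Dose / Vd = 2200 / 403 = 5.459 mg/L
k = ln2 / t½ = 0.693147 / 9.97 = 0.06952 h⁻¹
Fraction remaining after one interval: r = e^(−kτ) = e^(−0.06952 × 5.47) = 0.6837
Before dose 4, 3 doses have been given (aged 1τ, 2τ, 3τ).
C_trough = C₀ × (r + r² + … + r^3) = C₀ × r(1−r^3)/(1−r)
        = 5.459 × 0.6837 × (1 − 0.3196) / (1 − 0.6837) = 8.029 mg/L

8.03 mg/L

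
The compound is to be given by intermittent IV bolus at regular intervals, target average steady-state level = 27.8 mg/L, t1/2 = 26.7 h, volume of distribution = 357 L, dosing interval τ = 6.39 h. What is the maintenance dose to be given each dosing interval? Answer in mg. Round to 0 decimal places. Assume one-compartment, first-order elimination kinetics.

1646 mg

k = ln2 / t½ = 0.693147 / 26.7 = 0.02596 h⁻¹
CL = k × Vd = 0.02596 × 357 = 9.268 L/h
At steady state, Dose/τ = Css × CL.
Dose = Css × CL × τ = 27.8 × 9.268 × 6.39 = 1646 mg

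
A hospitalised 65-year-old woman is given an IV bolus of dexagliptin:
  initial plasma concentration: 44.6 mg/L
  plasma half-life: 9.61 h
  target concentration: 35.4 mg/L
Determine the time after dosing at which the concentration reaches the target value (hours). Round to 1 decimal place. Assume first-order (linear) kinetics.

3.2 h

k = ln2 / t½ = 0.693147 / 9.61 = 0.07213 h⁻¹
t = ln(C₀ / C) / k = ln(44.60 / 35.4) / 0.07213
  = ln(1.260) / 0.07213 = 0.2311 / 0.07213 = 3.204 h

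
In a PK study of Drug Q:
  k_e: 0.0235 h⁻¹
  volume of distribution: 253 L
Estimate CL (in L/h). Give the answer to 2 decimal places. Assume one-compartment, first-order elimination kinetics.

CL = k × Vd = 0.0235 × 253 = 5.946 L/h

5.95 L/h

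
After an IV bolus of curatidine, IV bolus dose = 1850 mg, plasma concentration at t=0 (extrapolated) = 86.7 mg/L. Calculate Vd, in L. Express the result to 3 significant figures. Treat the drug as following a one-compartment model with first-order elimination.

21.3 L

Vd = Dose / C₀ = 1850 / 86.7 = 21.34 L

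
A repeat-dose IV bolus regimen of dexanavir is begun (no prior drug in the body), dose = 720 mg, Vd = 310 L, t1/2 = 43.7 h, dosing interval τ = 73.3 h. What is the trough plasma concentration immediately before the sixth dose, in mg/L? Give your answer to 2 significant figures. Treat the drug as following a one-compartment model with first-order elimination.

C₀ per dose = Dose / Vd = 720 / 310 = 2.323 mg/L
k = ln2 / t½ = 0.693147 / 43.7 = 0.01586 h⁻¹
Fraction remaining after one interval: r = e^(−kτ) = e^(−0.01586 × 73.3) = 0.3127
Before dose 6, 5 doses have been given (aged 1τ, 2τ, 3τ, 4τ, 5τ).
C_trough = C₀ × (r + r² + … + r^5) = C₀ × r(1−r^5)/(1−r)
        = 2.323 × 0.3127 × (1 − 0.002990) / (1 − 0.3127) = 1.054 mg/L

1.1 mg/L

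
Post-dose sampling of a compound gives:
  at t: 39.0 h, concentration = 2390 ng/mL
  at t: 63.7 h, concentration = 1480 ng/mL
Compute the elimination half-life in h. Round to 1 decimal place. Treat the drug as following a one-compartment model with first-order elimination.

35.7 h

k = ln(C₁/C₂) / (t₂ − t₁) = ln(2390/1480) / (63.7 − 39.0)
  = 0.4793 / 24.70 = 0.01940 h⁻¹
t½ = ln2 / k = 0.693147 / 0.01940 = 35.73 h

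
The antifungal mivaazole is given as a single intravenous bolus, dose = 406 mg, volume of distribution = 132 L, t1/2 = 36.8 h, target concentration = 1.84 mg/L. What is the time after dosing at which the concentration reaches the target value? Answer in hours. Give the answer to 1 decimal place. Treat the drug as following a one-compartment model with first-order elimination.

27.3 h

C₀ = Dose / Vd = 406.0 / 132 = 3.076 mg/L
k = ln2 / t½ = 0.693147 / 36.8 = 0.01884 h⁻¹
t = ln(C₀ / C) / k = ln(3.076 / 1.84) / 0.01884
  = ln(1.672) / 0.01884 = 0.5140 / 0.01884 = 27.28 h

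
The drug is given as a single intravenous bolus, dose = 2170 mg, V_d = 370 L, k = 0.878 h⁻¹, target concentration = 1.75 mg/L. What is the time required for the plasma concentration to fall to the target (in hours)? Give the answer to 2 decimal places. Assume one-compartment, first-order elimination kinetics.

C₀ = Dose / Vd = 2170 / 370 = 5.865 mg/L
t = ln(C₀ / C) / k = ln(5.865 / 1.75) / 0.8780
  = ln(3.351) / 0.8780 = 1.209 / 0.8780 = 1.377 h

1.38 h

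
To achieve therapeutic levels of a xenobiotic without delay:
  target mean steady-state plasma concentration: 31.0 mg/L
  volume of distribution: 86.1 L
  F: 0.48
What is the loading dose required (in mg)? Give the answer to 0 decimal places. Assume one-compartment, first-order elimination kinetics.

LD = Css × Vd / F = 31.0 × 86.1 / 0.48 = 5561 mg

5561 mg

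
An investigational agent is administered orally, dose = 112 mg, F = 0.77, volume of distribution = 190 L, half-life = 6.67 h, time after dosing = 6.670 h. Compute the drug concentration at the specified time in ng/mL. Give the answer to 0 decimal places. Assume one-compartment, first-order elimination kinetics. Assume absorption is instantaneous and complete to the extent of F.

227 ng/mL

Amount reaching circulation = F × Dose = 0.77 × 112.0 = 86.24 mg
C₀ = F·Dose / Vd = 86.24 / 190 = 0.4539 mg/L
k = ln2 / t½ = 0.693147 / 6.67 = 0.1039 h⁻¹
t / t½ = 6.670 / 6.67 = 1 half-lives
C = C₀ × (1/2)^1 = 0.4539 × 0.5000 = 0.2270 mg/L
Convert: 0.2270 mg/L × 1000 = 227.0 ng/mL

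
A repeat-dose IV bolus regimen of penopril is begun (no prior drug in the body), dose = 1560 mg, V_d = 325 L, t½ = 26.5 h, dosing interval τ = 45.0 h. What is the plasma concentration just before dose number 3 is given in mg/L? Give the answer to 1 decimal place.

C₀ per dose = Dose / Vd = 1560 / 325 = 4.800 mg/L
k = ln2 / t½ = 0.693147 / 26.5 = 0.02616 h⁻¹
Fraction remaining after one interval: r = e^(−kτ) = e^(−0.02616 × 45.0) = 0.3081
Before dose 3, 2 doses have been given (aged 1τ, 2τ).
C_trough = C₀ × (r + r²) = 4.800 × (0.3081 + 0.09493) = 1.935 mg/L

1.9 mg/L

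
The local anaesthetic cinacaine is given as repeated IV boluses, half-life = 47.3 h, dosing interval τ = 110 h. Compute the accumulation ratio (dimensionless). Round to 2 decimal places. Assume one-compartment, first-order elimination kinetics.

k = ln2 / t½ = 0.693147 / 47.3 = 0.01465 h⁻¹
e^(−kτ) = e^(−0.01465 × 110) = 0.1996
Accumulation ratio R = 1 / (1 − e^(−kτ)) = 1 / (1 − 0.1996) = 1.249

1.25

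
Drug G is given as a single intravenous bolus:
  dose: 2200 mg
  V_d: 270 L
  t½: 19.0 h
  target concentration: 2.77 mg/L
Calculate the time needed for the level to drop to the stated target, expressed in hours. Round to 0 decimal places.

30 h

C₀ = Dose / Vd = 2200 / 270 = 8.148 mg/L
k = ln2 / t½ = 0.693147 / 19.0 = 0.03648 h⁻¹
t = ln(C₀ / C) / k = ln(8.148 / 2.77) / 0.03648
  = ln(2.942) / 0.03648 = 1.079 / 0.03648 = 29.58 h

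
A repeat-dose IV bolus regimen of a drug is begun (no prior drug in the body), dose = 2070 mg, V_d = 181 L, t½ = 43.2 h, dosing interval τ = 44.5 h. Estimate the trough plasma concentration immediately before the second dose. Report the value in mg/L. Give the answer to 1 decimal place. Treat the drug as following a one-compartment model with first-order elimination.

C₀ per dose = Dose / Vd = 2070 / 181 = 11.44 mg/L
k = ln2 / t½ = 0.693147 / 43.2 = 0.01605 h⁻¹
Fraction remaining after one interval: r = e^(−kτ) = e^(−0.01605 × 44.5) = 0.4896
Before dose 2, 1 dose has been given (aged 1τ).
C_trough = C₀ × r = 11.44 × 0.4896 = 5.601 mg/L

5.6 mg/L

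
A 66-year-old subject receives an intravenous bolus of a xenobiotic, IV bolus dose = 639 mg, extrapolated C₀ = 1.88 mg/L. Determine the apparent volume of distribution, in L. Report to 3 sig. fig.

340 L

Vd = Dose / C₀ = 639.0 / 1.88 = 339.9 L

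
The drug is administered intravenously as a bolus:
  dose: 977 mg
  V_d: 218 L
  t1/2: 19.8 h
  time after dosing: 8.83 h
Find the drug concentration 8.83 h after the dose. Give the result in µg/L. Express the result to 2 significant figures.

3300 µg/L

C₀ = Dose / Vd = 977.0 / 218 = 4.482 mg/L
k = ln2 / t½ = 0.693147 / 19.8 = 0.03501 h⁻¹
C = C₀ · e^(−k·t) = 4.482 × e^(−0.03501 × 8.83)
  = 4.482 × 0.7341 = 3.290 mg/L
Convert: 3.290 mg/L × 1000 = 3290 µg/L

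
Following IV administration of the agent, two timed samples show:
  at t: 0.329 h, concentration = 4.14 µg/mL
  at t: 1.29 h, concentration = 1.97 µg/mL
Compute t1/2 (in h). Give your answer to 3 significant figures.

0.897 h

k = ln(C₁/C₂) / (t₂ − t₁) = ln(4.14/1.97) / (1.29 − 0.329)
  = 0.7427 / 0.9610 = 0.7728 h⁻¹
t½ = ln2 / k = 0.693147 / 0.7728 = 0.8969 h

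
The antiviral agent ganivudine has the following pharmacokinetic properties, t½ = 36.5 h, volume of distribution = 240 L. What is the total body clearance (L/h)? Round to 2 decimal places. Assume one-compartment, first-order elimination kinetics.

k = ln2 / t½ = 0.693147 / 36.5 = 0.01899 h⁻¹
CL = k × Vd = 0.01899 × 240 = 4.558 L/h

4.56 L/h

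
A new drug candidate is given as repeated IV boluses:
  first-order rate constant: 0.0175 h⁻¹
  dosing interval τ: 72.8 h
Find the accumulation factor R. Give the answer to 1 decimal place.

1.4

e^(−kτ) = e^(−0.01750 × 72.8) = 0.2797
Accumulation ratio R = 1 / (1 − e^(−kτ)) = 1 / (1 − 0.2797) = 1.388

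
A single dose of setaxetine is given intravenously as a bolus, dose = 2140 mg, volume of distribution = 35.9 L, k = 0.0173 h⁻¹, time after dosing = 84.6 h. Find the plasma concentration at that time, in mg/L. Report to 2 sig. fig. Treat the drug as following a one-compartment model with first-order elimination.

14 mg/L

C₀ = Dose / Vd = 2140 / 35.9 = 59.61 mg/L
C = C₀ · e^(−k·t) = 59.61 × e^(−0.01730 × 84.6)
  = 59.61 × 0.2314 = 13.79 mg/L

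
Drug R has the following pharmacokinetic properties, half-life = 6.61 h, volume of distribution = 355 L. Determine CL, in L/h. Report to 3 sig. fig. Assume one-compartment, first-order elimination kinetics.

37.2 L/h

k = ln2 / t½ = 0.693147 / 6.61 = 0.1049 h⁻¹
CL = k × Vd = 0.1049 × 355 = 37.24 L/h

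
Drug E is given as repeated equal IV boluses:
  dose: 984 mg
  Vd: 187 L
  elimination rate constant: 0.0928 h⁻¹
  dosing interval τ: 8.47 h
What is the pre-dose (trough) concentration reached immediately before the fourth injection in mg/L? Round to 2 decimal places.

3.99 mg/L

C₀ per dose = Dose / Vd = 984 / 187 = 5.262 mg/L
Fraction remaining after one interval: r = e^(−kτ) = e^(−0.09280 × 8.47) = 0.4557
Before dose 4, 3 doses have been given (aged 1τ, 2τ, 3τ).
C_trough = C₀ × (r + r² + … + r^3) = C₀ × r(1−r^3)/(1−r)
        = 5.262 × 0.4557 × (1 − 0.09463) / (1 − 0.4557) = 3.989 mg/L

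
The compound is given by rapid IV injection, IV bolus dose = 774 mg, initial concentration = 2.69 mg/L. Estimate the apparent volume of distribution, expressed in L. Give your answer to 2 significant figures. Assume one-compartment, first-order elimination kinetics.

Vd = Dose / C₀ = 774.0 / 2.69 = 287.7 L

290 L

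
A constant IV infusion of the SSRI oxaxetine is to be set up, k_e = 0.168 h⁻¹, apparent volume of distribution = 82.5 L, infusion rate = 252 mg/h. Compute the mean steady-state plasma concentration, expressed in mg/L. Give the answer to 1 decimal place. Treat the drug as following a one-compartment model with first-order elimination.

18.2 mg/L

CL = k × Vd = 0.1680 × 82.5 = 13.86 L/h
At steady state Css = R₀ / CL = 252 / 13.86 = 18.18 mg/L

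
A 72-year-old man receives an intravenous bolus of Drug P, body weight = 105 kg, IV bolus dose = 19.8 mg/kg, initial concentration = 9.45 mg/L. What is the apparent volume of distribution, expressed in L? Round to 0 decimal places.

220 L

Dose = 19.8 × 105 = 2079 mg
Vd = Dose / C₀ = 2079 / 9.45 = 220.0 L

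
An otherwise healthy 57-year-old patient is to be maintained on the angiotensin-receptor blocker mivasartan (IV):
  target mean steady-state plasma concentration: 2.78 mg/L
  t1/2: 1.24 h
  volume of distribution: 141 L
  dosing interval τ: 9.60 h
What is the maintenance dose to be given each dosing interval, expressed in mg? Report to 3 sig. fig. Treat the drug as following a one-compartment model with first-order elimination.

2100 mg

k = ln2 / t½ = 0.693147 / 1.24 = 0.5590 h⁻¹
CL = k × Vd = 0.5590 × 141 = 78.82 L/h
At steady state, Dose/τ = Css × CL.
Dose = Css × CL × τ = 2.78 × 78.82 × 9.60 = 2104 mg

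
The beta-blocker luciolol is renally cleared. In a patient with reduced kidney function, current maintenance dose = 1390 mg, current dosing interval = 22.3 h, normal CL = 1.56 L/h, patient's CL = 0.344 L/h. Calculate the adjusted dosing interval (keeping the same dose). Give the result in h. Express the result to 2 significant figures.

To keep the same average steady-state level, dosing rate must scale with clearance.
CL ratio = 0.344 / 1.56 = 0.2205
New interval (same dose) = 22.3 / 0.2205 = 101.1 h

100 h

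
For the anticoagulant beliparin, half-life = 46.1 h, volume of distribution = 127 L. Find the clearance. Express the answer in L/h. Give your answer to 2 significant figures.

1.9 L/h

k = ln2 / t½ = 0.693147 / 46.1 = 0.01504 h⁻¹
CL = k × Vd = 0.01504 × 127 = 1.910 L/h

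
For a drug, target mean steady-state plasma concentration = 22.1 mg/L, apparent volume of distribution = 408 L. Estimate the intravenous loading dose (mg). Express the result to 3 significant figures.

9020 mg

LD = Css × Vd = 22.1 × 408 = 9017 mg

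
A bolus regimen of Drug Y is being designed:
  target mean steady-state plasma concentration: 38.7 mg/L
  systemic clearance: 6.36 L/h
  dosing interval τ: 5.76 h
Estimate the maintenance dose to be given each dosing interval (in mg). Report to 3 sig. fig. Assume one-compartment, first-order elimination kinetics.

At steady state, Dose/τ = Css × CL.
Dose = Css × CL × τ = 38.7 × 6.360 × 5.76 = 1418 mg

1420 mg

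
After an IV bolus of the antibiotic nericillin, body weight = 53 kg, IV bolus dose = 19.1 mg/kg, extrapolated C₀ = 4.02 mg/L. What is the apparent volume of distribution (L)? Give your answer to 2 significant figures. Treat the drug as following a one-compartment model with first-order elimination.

250 L

Dose = 19.1 × 53 = 1012 mg
Vd = Dose / C₀ = 1012 / 4.02 = 251.7 L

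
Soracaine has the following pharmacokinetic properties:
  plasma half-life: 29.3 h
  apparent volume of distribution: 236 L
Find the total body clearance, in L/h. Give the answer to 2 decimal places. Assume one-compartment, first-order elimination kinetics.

5.58 L/h

k = ln2 / t½ = 0.693147 / 29.3 = 0.02366 h⁻¹
CL = k × Vd = 0.02366 × 236 = 5.584 L/h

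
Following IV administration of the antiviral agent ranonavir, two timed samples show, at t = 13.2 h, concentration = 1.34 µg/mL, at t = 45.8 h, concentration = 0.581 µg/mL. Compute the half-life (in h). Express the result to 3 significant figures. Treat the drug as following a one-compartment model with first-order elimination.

k = ln(C₁/C₂) / (t₂ − t₁) = ln(1.34/0.581) / (45.8 − 13.2)
  = 0.8357 / 32.60 = 0.02563 h⁻¹
t½ = ln2 / k = 0.693147 / 0.02563 = 27.04 h

27.0 h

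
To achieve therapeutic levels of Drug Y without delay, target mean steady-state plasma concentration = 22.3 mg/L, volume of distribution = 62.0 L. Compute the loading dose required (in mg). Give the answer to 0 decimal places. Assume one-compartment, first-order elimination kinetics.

LD = Css × Vd = 22.3 × 62.0 = 1383 mg

1383 mg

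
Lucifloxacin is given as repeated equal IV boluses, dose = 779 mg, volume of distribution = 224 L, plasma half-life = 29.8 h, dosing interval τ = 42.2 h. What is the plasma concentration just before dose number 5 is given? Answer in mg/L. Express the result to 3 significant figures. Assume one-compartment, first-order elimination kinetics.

2.04 mg/L

C₀ per dose = Dose / Vd = 779 / 224 = 3.478 mg/L
k = ln2 / t½ = 0.693147 / 29.8 = 0.02326 h⁻¹
Fraction remaining after one interval: r = e^(−kτ) = e^(−0.02326 × 42.2) = 0.3747
Before dose 5, 4 doses have been given (aged 1τ, 2τ, 3τ, 4τ).
C_trough = C₀ × (r + r² + … + r^4) = C₀ × r(1−r^4)/(1−r)
        = 3.478 × 0.3747 × (1 − 0.01971) / (1 − 0.3747) = 2.043 mg/L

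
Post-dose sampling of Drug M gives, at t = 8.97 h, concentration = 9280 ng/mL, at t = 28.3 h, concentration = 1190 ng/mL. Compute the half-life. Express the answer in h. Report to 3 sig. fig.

6.52 h

k = ln(C₁/C₂) / (t₂ − t₁) = ln(9280/1190) / (28.3 − 8.97)
  = 2.054 / 19.33 = 0.1063 h⁻¹
t½ = ln2 / k = 0.693147 / 0.1063 = 6.521 h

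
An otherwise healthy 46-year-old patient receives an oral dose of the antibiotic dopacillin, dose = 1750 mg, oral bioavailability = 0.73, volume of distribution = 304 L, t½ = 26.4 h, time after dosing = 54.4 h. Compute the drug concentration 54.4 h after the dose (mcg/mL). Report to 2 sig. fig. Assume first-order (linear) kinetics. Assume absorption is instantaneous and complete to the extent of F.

1.0 mcg/mL

Amount reaching circulation = F × Dose = 0.73 × 1750 = 1278 mg
C₀ = F·Dose / Vd = 1278 / 304 = 4.204 mg/L
k = ln2 / t½ = 0.693147 / 26.4 = 0.02626 h⁻¹
C = C₀ · e^(−k·t) = 4.204 × e^(−0.02626 × 54.4)
  = 4.204 × 0.2397 = 1.008 mg/L
(1.008 mg/L = 1.008 mcg/mL)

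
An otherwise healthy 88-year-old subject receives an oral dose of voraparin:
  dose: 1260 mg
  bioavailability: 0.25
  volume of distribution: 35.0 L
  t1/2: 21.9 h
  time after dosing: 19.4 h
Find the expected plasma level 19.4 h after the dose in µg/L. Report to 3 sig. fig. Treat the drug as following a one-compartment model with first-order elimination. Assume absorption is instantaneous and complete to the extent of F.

4870 µg/L

Amount reaching circulation = F × Dose = 0.25 × 1260 = 315.0 mg
C₀ = F·Dose / Vd = 315.0 / 35.0 = 9.000 mg/L
k = ln2 / t½ = 0.693147 / 21.9 = 0.03165 h⁻¹
C = C₀ · e^(−k·t) = 9.000 × e^(−0.03165 × 19.4)
  = 9.000 × 0.5412 = 4.871 mg/L
Convert: 4.871 mg/L × 1000 = 4871 µg/L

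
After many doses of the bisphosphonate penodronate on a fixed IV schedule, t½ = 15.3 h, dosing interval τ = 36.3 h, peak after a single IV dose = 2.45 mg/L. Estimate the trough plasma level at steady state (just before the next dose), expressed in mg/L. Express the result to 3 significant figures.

k = ln2 / t½ = 0.693147 / 15.3 = 0.04530 h⁻¹
e^(−kτ) = e^(−0.04530 × 36.3) = 0.1931
Accumulation ratio R = 1 / (1 − e^(−kτ)) = 1 / (1 − 0.1931) = 1.239
Steady-state trough = C₀ × R × e^(−kτ) = 2.45 × 1.239 × 0.1931 = 0.5862 mg/L

0.586 mg/L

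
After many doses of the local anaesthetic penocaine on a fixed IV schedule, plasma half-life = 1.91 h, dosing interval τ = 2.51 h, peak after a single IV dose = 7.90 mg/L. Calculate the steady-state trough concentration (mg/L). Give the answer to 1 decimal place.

5.3 mg/L

k = ln2 / t½ = 0.693147 / 1.91 = 0.3629 h⁻¹
e^(−kτ) = e^(−0.3629 × 2.51) = 0.4022
Accumulation ratio R = 1 / (1 − e^(−kτ)) = 1 / (1 − 0.4022) = 1.673
Steady-state trough = C₀ × R × e^(−kτ) = 7.90 × 1.673 × 0.4022 = 5.316 mg/L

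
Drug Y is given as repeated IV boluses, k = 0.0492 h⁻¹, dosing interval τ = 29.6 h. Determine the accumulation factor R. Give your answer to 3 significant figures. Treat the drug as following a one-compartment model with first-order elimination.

1.30

e^(−kτ) = e^(−0.04920 × 29.6) = 0.2331
Accumulation ratio R = 1 / (1 − e^(−kτ)) = 1 / (1 − 0.2331) = 1.304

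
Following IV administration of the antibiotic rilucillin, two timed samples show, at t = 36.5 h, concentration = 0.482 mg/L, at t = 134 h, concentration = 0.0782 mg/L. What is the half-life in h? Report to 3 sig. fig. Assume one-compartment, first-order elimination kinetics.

37.2 h

k = ln(C₁/C₂) / (t₂ − t₁) = ln(0.482/0.0782) / (134 − 36.5)
  = 1.819 / 97.50 = 0.01866 h⁻¹
t½ = ln2 / k = 0.693147 / 0.01866 = 37.15 h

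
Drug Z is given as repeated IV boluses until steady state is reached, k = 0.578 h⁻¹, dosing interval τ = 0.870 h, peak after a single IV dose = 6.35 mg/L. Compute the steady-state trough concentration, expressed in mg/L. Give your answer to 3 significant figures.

9.72 mg/L

e^(−kτ) = e^(−0.5780 × 0.870) = 0.6048
Accumulation ratio R = 1 / (1 − e^(−kτ)) = 1 / (1 − 0.6048) = 2.530
Steady-state trough = C₀ × R × e^(−kτ) = 6.35 × 2.530 × 0.6048 = 9.716 mg/L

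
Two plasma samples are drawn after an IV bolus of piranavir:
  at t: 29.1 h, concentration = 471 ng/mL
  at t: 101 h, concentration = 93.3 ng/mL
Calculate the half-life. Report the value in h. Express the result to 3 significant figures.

30.8 h

k = ln(C₁/C₂) / (t₂ − t₁) = ln(471/93.3) / (101 − 29.1)
  = 1.619 / 71.90 = 0.02252 h⁻¹
t½ = ln2 / k = 0.693147 / 0.02252 = 30.78 h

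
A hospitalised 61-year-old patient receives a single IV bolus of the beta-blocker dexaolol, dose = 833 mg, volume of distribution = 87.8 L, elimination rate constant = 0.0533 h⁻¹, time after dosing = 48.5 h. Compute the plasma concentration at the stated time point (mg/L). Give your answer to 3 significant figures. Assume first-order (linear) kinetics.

C₀ = Dose / Vd = 833.0 / 87.8 = 9.487 mg/L
C = C₀ · e^(−k·t) = 9.487 × e^(−0.05330 × 48.5)
  = 9.487 × 0.07539 = 0.7152 mg/L

0.715 mg/L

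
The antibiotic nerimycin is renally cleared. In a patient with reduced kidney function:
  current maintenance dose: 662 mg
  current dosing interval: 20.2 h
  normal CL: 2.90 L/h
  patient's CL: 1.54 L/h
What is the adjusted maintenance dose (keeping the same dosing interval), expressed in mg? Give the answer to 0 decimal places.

352 mg

To keep the same average steady-state level, dosing rate must scale with clearance.
CL ratio = 1.54 / 2.90 = 0.5310
New dose (same interval) = 662 × 0.5310 = 351.5 mg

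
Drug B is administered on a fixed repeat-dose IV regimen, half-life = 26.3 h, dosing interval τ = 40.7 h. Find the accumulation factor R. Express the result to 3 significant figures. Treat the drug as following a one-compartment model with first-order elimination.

k = ln2 / t½ = 0.693147 / 26.3 = 0.02636 h⁻¹
e^(−kτ) = e^(−0.02636 × 40.7) = 0.3420
Accumulation ratio R = 1 / (1 − e^(−kτ)) = 1 / (1 − 0.3420) = 1.520

1.52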